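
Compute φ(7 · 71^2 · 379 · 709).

φ(7) = 7 − 1 = 6.
φ(71^2) = 71^1·(71−1) = 71·70 = 4970.
φ(379) = 379 − 1 = 378.
φ(709) = 709 − 1 = 708.
Multiply: 6 · 4970 · 378 · 708 = 7980547680.

7980547680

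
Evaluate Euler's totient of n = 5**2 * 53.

φ(5^2) = 5^2 − 5^1 = 25 − 5 = 20.
φ(53) = 53 − 1 = 52.
Multiply: 20 · 52 = 1040.

1040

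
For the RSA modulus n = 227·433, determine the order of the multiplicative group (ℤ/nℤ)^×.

φ(227) = 227 − 1 = 226.
φ(433) = 433 − 1 = 432.
Since φ is multiplicative, φ(98291) = 226 · 432 = 97632.

97632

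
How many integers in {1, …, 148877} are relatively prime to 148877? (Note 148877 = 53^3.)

φ(148877) = 148877 · (1 − 1/53)
       = 148877 · 52/53 = 146068.

146068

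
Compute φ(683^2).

φ(683^2) = 683^2 − 683^1 = 466489 − 683 = 465806.

465806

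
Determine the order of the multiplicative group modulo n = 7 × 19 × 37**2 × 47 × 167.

φ(1429122373) = 1429122373 · (1 − 1/7) · (1 − 1/19) · (1 − 1/37) · (1 − 1/47) · (1 − 1/167)
       = 1429122373 · 29688768/38624929 = 1098484416.

1098484416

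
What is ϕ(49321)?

45360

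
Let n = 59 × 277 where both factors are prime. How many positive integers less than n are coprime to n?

16008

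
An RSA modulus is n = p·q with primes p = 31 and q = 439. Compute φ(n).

13140

φ(31) = 31 − 1 = 30.
φ(439) = 439 − 1 = 438.
φ(13609) = 30 × 438 = 13140.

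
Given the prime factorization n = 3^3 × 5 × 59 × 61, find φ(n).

φ(485865) = 485865 · (1 − 1/3) · (1 − 1/5) · (1 − 1/59) · (1 − 1/61)
       = 485865 · 27840/53985 = 250560.

250560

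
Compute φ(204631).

158400

First factor: 204631 = 7 × 23 × 31 × 41.
φ(7) = 7 − 1 = 6.
φ(23) = 23 − 1 = 22.
φ(31) = 31 − 1 = 30.
φ(41) = 41 − 1 = 40.
Since φ is multiplicative, φ(204631) = 6 · 22 · 30 · 40 = 158400.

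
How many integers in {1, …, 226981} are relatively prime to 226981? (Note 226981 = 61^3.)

223260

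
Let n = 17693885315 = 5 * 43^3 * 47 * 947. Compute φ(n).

13517462112

φ(5) = 5 − 1 = 4.
φ(43^3) = 43^3 − 43^2 = 79507 − 1849 = 77658.
φ(47) = 47 − 1 = 46.
φ(947) = 947 − 1 = 946.
φ(17693885315) = 4 × 77658 × 46 × 946 = 13517462112.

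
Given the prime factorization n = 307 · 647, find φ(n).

197676

φ(307) = 307 − 1 = 306.
φ(647) = 647 − 1 = 646.
Multiply: 306 · 646 = 197676.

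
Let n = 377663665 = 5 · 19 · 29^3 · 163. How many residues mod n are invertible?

274663872

φ(377663665) = 377663665 · (1 − 1/5) · (1 − 1/19) · (1 − 1/29) · (1 − 1/163)
       = 377663665 · 326592/449065 = 274663872.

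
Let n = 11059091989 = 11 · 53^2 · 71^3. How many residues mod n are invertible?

φ(11) = 11 − 1 = 10.
φ(53^2) = 53^1·(53−1) = 53·52 = 2756.
φ(71^3) = 71^3 − 71^2 = 357911 − 5041 = 352870.
Multiply: 10 · 2756 · 352870 = 9725097200.

9725097200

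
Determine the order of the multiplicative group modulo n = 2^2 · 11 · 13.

φ(572) = 572 · (1 − 1/2) · (1 − 1/11) · (1 − 1/13)
       = 572 · 120/286 = 240.

240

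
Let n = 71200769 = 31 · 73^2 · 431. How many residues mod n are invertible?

φ(31) = 31 − 1 = 30.
φ(73^2) = 73^1·(73−1) = 73·72 = 5256.
φ(431) = 431 − 1 = 430.
Since φ is multiplicative, φ(71200769) = 30 · 5256 · 430 = 67802400.

67802400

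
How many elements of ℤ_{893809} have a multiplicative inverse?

677376

First factor: 893809 = 7**2 × 17 × 29 × 37.
φ(7^2) = 7^1·(7−1) = 7·6 = 42.
φ(17) = 17 − 1 = 16.
φ(29) = 29 − 1 = 28.
φ(37) = 37 − 1 = 36.
Since φ is multiplicative, φ(893809) = 42 · 16 · 28 · 36 = 677376.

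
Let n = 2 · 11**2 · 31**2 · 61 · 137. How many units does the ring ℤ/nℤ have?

φ(1943520634) = 1943520634 · (1 − 1/2) · (1 − 1/11) · (1 − 1/31) · (1 − 1/61) · (1 − 1/137)
       = 1943520634 · 2448000/5699474 = 834768000.

834768000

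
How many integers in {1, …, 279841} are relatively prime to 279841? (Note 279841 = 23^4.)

267674

φ(279841) = 279841 · (1 − 1/23)
       = 279841 · 22/23 = 267674.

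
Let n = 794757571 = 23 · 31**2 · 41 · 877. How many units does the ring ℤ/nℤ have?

716918400

φ(23) = 23 − 1 = 22.
φ(31^2) = 31^2 − 31^1 = 961 − 31 = 930.
φ(41) = 41 − 1 = 40.
φ(877) = 877 − 1 = 876.
Multiply: 22 · 930 · 40 · 876 = 716918400.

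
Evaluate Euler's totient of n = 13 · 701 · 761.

φ(13) = 13 − 1 = 12.
φ(701) = 701 − 1 = 700.
φ(761) = 761 − 1 = 760.
φ(6934993) = 12 × 700 × 760 = 6384000.

6384000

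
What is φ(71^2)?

φ(71^2) = 71^2 − 71^1 = 5041 − 71 = 4970.

4970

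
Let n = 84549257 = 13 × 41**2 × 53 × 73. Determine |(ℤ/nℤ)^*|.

73681920

φ(84549257) = 84549257 · (1 − 1/13) · (1 − 1/41) · (1 − 1/53) · (1 − 1/73)
       = 84549257 · 1797120/2062177 = 73681920.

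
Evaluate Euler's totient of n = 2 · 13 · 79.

936

φ(2054) = 2054 · (1 − 1/2) · (1 − 1/13) · (1 − 1/79)
       = 2054 · 936/2054 = 936.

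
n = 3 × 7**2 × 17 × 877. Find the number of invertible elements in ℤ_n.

1177344

φ(2191623) = 2191623 · (1 − 1/3) · (1 − 1/7) · (1 − 1/17) · (1 − 1/877)
       = 2191623 · 168192/313089 = 1177344.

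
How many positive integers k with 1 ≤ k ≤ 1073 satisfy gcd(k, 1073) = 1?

Factor 1073: 1073 = 29 × 37.
φ(1073) = 1073 · (1 − 1/29) · (1 − 1/37)
       = 1073 · 1008/1073 = 1008.

1008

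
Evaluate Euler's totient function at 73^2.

φ(73^2) = 73^2 − 73^1 = 5329 − 73 = 5256.

5256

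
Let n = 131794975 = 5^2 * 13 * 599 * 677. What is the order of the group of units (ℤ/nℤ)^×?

φ(131794975) = 131794975 · (1 − 1/5) · (1 − 1/13) · (1 − 1/599) · (1 − 1/677)
       = 131794975 · 19403904/26358995 = 97019520.

97019520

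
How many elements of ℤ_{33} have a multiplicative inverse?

20

First factor: 33 = 3 × 11.
φ(3) = 3 − 1 = 2.
φ(11) = 11 − 1 = 10.
φ(33) = 2 × 10 = 20.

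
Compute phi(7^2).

42

φ(49) = 49 · (1 − 1/7)
       = 49 · 6/7 = 42.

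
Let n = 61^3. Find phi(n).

223260

φ(61^3) = 61^2·(61−1) = 3721·60 = 223260.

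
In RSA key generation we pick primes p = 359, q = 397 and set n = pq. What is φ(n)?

φ(n) = (p − 1)(q − 1) = (359−1)(397−1) = 358·396 = 141768.

141768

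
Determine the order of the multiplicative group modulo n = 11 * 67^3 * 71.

207391800

φ(234895903) = 234895903 · (1 − 1/11) · (1 − 1/67) · (1 − 1/71)
       = 234895903 · 46200/52327 = 207391800.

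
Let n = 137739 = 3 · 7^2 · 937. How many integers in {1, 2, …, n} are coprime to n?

78624

φ(137739) = 137739 · (1 − 1/3) · (1 − 1/7) · (1 − 1/937)
       = 137739 · 11232/19677 = 78624.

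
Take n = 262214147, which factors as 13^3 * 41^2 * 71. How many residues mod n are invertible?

φ(13^3) = 13^3 − 13^2 = 2197 − 169 = 2028.
φ(41^2) = 41^2 − 41^1 = 1681 − 41 = 1640.
φ(71) = 71 − 1 = 70.
Multiply: 2028 · 1640 · 70 = 232814400.

232814400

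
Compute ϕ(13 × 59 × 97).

66816

φ(74399) = 74399 · (1 − 1/13) · (1 − 1/59) · (1 − 1/97)
       = 74399 · 66816/74399 = 66816.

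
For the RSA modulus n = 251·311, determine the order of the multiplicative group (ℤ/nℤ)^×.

φ(251) = 251 − 1 = 250.
φ(311) = 311 − 1 = 310.
φ(78061) = 250 × 310 = 77500.

77500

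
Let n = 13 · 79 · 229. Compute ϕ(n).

213408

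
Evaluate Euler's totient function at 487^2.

236682

φ(487^2) = 487^1·(487−1) = 487·486 = 236682.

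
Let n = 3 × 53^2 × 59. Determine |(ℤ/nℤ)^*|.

319696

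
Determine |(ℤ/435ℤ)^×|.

224

435 = 3 * 5 * 29.
φ(3) = 3 − 1 = 2.
φ(5) = 5 − 1 = 4.
φ(29) = 29 − 1 = 28.
Multiply: 2 · 4 · 28 = 224.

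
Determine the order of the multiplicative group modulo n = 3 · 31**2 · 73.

133920

φ(3) = 3 − 1 = 2.
φ(31^2) = 31^2 − 31^1 = 961 − 31 = 930.
φ(73) = 73 − 1 = 72.
Since φ is multiplicative, φ(210459) = 2 · 930 · 72 = 133920.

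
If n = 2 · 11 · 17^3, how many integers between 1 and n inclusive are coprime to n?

46240

φ(108086) = 108086 · (1 − 1/2) · (1 − 1/11) · (1 − 1/17)
       = 108086 · 160/374 = 46240.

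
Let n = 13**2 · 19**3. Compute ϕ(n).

φ(1159171) = 1159171 · (1 − 1/13) · (1 − 1/19)
       = 1159171 · 216/247 = 1013688.

1013688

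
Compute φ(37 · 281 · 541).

φ(5624777) = 5624777 · (1 − 1/37) · (1 − 1/281) · (1 − 1/541)
       = 5624777 · 5443200/5624777 = 5443200.

5443200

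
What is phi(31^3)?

28830

φ(31^3) = 31^3 − 31^2 = 29791 − 961 = 28830.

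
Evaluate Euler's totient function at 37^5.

67469796

φ(37^5) = 37^4·(37−1) = 1874161·36 = 67469796.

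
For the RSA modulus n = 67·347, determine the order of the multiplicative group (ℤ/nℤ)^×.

22836

For distinct primes, φ(pq) = (p−1)(q−1) = 66 × 346 = 22836.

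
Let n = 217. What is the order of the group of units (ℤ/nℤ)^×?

180

217 = 7 * 31.
φ(7) = 7 − 1 = 6.
φ(31) = 31 − 1 = 30.
Since φ is multiplicative, φ(217) = 6 · 30 = 180.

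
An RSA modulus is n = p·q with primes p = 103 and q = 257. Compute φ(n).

26112

For distinct primes, φ(pq) = (p−1)(q−1) = 102 × 256 = 26112.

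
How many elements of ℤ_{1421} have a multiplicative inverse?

1176

First factor: 1421 = 7^2 × 29.
φ(7^2) = 7^2 − 7^1 = 49 − 7 = 42.
φ(29) = 29 − 1 = 28.
φ(1421) = 42 × 28 = 1176.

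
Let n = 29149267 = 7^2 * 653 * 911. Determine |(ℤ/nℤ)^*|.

24919440

φ(7^2) = 7^2 − 7^1 = 49 − 7 = 42.
φ(653) = 653 − 1 = 652.
φ(911) = 911 − 1 = 910.
φ(29149267) = 42 × 652 × 910 = 24919440.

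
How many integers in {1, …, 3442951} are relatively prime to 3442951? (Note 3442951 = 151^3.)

φ(3442951) = 3442951 · (1 − 1/151)
       = 3442951 · 150/151 = 3420150.

3420150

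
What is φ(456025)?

Prime factorization: 456025 = 5^2 × 17 × 29 × 37.
φ(456025) = 456025 · (1 − 1/5) · (1 − 1/17) · (1 − 1/29) · (1 − 1/37)
       = 456025 · 64512/91205 = 322560.

322560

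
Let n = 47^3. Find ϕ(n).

φ(103823) = 103823 · (1 − 1/47)
       = 103823 · 46/47 = 101614.

101614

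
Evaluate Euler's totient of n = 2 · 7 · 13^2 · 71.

65520

φ(2) = 2 − 1 = 1.
φ(7) = 7 − 1 = 6.
φ(13^2) = 13^2 − 13^1 = 169 − 13 = 156.
φ(71) = 71 − 1 = 70.
Multiply: 1 · 6 · 156 · 70 = 65520.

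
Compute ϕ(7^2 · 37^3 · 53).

107636256

φ(7^2) = 7^2 − 7^1 = 49 − 7 = 42.
φ(37^3) = 37^2·(37−1) = 1369·36 = 49284.
φ(53) = 53 − 1 = 52.
φ(131545841) = 42 × 49284 × 52 = 107636256.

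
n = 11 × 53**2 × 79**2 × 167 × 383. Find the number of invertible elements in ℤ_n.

φ(11) = 11 − 1 = 10.
φ(53^2) = 53^1·(53−1) = 53·52 = 2756.
φ(79^2) = 79^1·(79−1) = 79·78 = 6162.
φ(167) = 167 − 1 = 166.
φ(383) = 383 − 1 = 382.
Since φ is multiplicative, φ(12334281390299) = 10 · 2756 · 6162 · 166 · 382 = 10768925144640.

10768925144640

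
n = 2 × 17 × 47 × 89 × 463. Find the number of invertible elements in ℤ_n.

φ(2) = 2 − 1 = 1.
φ(17) = 17 − 1 = 16.
φ(47) = 47 − 1 = 46.
φ(89) = 89 − 1 = 88.
φ(463) = 463 − 1 = 462.
Since φ is multiplicative, φ(65848786) = 1 · 16 · 46 · 88 · 462 = 29922816.

29922816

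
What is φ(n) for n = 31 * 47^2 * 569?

φ(31) = 31 − 1 = 30.
φ(47^2) = 47^2 − 47^1 = 2209 − 47 = 2162.
φ(569) = 569 − 1 = 568.
Since φ is multiplicative, φ(38964551) = 30 · 2162 · 568 = 36840480.

36840480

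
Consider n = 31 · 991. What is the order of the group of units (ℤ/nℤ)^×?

φ(30721) = 30721 · (1 − 1/31) · (1 − 1/991)
       = 30721 · 29700/30721 = 29700.

29700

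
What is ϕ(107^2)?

φ(107^2) = 107^1·(107−1) = 107·106 = 11342.

11342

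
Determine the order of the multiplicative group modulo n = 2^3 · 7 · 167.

3984

φ(2^3) = 2^2·(2−1) = 4·1 = 4.
φ(7) = 7 − 1 = 6.
φ(167) = 167 − 1 = 166.
φ(9352) = 4 × 6 × 166 = 3984.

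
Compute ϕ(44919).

23760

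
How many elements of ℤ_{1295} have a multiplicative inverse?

864

Prime factorization: 1295 = 5 * 7 * 37.
φ(1295) = 1295 · (1 − 1/5) · (1 − 1/7) · (1 − 1/37)
       = 1295 · 864/1295 = 864.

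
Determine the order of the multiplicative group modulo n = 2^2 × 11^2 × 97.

φ(2^2) = 2^1·(2−1) = 2·1 = 2.
φ(11^2) = 11^1·(11−1) = 11·10 = 110.
φ(97) = 97 − 1 = 96.
φ(46948) = 2 × 110 × 96 = 21120.

21120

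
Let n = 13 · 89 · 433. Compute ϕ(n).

φ(13) = 13 − 1 = 12.
φ(89) = 89 − 1 = 88.
φ(433) = 433 − 1 = 432.
Since φ is multiplicative, φ(500981) = 12 · 88 · 432 = 456192.

456192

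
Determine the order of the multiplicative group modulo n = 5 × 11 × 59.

2320

φ(3245) = 3245 · (1 − 1/5) · (1 − 1/11) · (1 − 1/59)
       = 3245 · 2320/3245 = 2320.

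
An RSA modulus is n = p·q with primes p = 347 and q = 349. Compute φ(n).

120408

φ(347) = 347 − 1 = 346.
φ(349) = 349 − 1 = 348.
Since φ is multiplicative, φ(121103) = 346 · 348 = 120408.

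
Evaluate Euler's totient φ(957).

Prime factorization: 957 = 3 · 11 · 29.
φ(3) = 3 − 1 = 2.
φ(11) = 11 − 1 = 10.
φ(29) = 29 − 1 = 28.
Since φ is multiplicative, φ(957) = 2 · 10 · 28 = 560.

560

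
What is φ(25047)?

14520

Factor 25047: 25047 = 3^2 · 11^2 · 23.
φ(25047) = 25047 · (1 − 1/3) · (1 − 1/11) · (1 − 1/23)
       = 25047 · 440/759 = 14520.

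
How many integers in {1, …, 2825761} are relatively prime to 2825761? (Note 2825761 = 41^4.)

2756840

φ(2825761) = 2825761 · (1 − 1/41)
       = 2825761 · 40/41 = 2756840.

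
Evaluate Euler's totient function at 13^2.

156

φ(169) = 169 · (1 − 1/13)
       = 169 · 12/13 = 156.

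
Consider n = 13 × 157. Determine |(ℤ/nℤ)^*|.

φ(2041) = 2041 · (1 − 1/13) · (1 − 1/157)
       = 2041 · 1872/2041 = 1872.

1872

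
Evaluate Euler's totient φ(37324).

15120

Factor 37324: 37324 = 2**2 · 7 · 31 · 43.
φ(37324) = 37324 · (1 − 1/2) · (1 − 1/7) · (1 − 1/31) · (1 − 1/43)
       = 37324 · 7560/18662 = 15120.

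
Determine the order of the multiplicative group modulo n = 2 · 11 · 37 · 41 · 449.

6451200

φ(14984926) = 14984926 · (1 − 1/2) · (1 − 1/11) · (1 − 1/37) · (1 − 1/41) · (1 − 1/449)
       = 14984926 · 6451200/14984926 = 6451200.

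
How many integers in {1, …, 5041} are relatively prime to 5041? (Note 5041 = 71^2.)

4970

φ(5041) = 5041 · (1 − 1/71)
       = 5041 · 70/71 = 4970.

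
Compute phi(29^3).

23548

φ(29^3) = 29^3 − 29^2 = 24389 − 841 = 23548.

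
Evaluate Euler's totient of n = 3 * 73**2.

φ(15987) = 15987 · (1 − 1/3) · (1 − 1/73)
       = 15987 · 144/219 = 10512.

10512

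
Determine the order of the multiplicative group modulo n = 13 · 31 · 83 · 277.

8147520

φ(13) = 13 − 1 = 12.
φ(31) = 31 − 1 = 30.
φ(83) = 83 − 1 = 82.
φ(277) = 277 − 1 = 276.
Since φ is multiplicative, φ(9265373) = 12 · 30 · 82 · 276 = 8147520.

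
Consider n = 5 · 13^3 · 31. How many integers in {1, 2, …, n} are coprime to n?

φ(5) = 5 − 1 = 4.
φ(13^3) = 13^2·(13−1) = 169·12 = 2028.
φ(31) = 31 − 1 = 30.
Multiply: 4 · 2028 · 30 = 243360.

243360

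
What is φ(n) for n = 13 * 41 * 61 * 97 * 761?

φ(13) = 13 − 1 = 12.
φ(41) = 41 − 1 = 40.
φ(61) = 61 − 1 = 60.
φ(97) = 97 − 1 = 96.
φ(761) = 761 − 1 = 760.
Multiply: 12 · 40 · 60 · 96 · 760 = 2101248000.

2101248000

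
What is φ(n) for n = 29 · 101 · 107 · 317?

φ(29) = 29 − 1 = 28.
φ(101) = 101 − 1 = 100.
φ(107) = 107 − 1 = 106.
φ(317) = 317 − 1 = 316.
φ(99348751) = 28 × 100 × 106 × 316 = 93788800.

93788800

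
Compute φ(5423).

4480

First factor: 5423 = 11 × 17 × 29.
φ(5423) = 5423 · (1 − 1/11) · (1 − 1/17) · (1 − 1/29)
       = 5423 · 4480/5423 = 4480.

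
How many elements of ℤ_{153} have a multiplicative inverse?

153 = 3**2 * 17.
φ(3^2) = 3^1·(3−1) = 3·2 = 6.
φ(17) = 17 − 1 = 16.
Since φ is multiplicative, φ(153) = 6 · 16 = 96.

96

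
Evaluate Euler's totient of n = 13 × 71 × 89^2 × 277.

φ(2025169991) = 2025169991 · (1 − 1/13) · (1 − 1/71) · (1 − 1/89) · (1 − 1/277)
       = 2025169991 · 20401920/22754719 = 1815770880.

1815770880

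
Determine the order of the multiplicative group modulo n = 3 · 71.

140

φ(213) = 213 · (1 − 1/3) · (1 − 1/71)
       = 213 · 140/213 = 140.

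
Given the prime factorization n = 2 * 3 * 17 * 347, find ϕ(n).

φ(2) = 2 − 1 = 1.
φ(3) = 3 − 1 = 2.
φ(17) = 17 − 1 = 16.
φ(347) = 347 − 1 = 346.
Since φ is multiplicative, φ(35394) = 1 · 2 · 16 · 346 = 11072.

11072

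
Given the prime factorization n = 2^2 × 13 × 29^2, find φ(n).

19488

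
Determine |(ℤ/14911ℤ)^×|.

12960

First factor: 14911 = 13 · 31 · 37.
φ(14911) = 14911 · (1 − 1/13) · (1 − 1/31) · (1 − 1/37)
       = 14911 · 12960/14911 = 12960.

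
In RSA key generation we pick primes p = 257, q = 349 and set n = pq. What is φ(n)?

For distinct primes, φ(pq) = (p−1)(q−1) = 256 × 348 = 89088.

89088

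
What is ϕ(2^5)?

φ(2^5) = 2^4·(2−1) = 16·1 = 16.

16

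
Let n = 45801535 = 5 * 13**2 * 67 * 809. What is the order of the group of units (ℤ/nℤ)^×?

φ(45801535) = 45801535 · (1 − 1/5) · (1 − 1/13) · (1 − 1/67) · (1 − 1/809)
       = 45801535 · 2559744/3523195 = 33276672.

33276672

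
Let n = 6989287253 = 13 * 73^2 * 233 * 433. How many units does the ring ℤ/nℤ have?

φ(6989287253) = 6989287253 · (1 − 1/13) · (1 − 1/73) · (1 − 1/233) · (1 − 1/433)
       = 6989287253 · 86593536/95743661 = 6321328128.

6321328128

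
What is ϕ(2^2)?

2

φ(2^2) = 2^2 − 2^1 = 4 − 2 = 2.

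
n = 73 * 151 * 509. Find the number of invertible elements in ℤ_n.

5486400

φ(5610707) = 5610707 · (1 − 1/73) · (1 − 1/151) · (1 − 1/509)
       = 5610707 · 5486400/5610707 = 5486400.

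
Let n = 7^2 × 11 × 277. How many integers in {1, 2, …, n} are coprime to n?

115920

φ(7^2) = 7^1·(7−1) = 7·6 = 42.
φ(11) = 11 − 1 = 10.
φ(277) = 277 − 1 = 276.
Since φ is multiplicative, φ(149303) = 42 · 10 · 276 = 115920.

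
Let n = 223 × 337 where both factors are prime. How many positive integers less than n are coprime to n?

74592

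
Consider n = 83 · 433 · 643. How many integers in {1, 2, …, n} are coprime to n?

22742208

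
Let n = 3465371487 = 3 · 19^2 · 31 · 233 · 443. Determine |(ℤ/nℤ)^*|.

2104202880

φ(3465371487) = 3465371487 · (1 − 1/3) · (1 − 1/19) · (1 − 1/31) · (1 − 1/233) · (1 − 1/443)
       = 3465371487 · 110747520/182387973 = 2104202880.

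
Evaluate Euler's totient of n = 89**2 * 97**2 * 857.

φ(63871086473) = 63871086473 · (1 − 1/89) · (1 − 1/97) · (1 − 1/857)
       = 63871086473 · 7231488/7398481 = 62429435904.

62429435904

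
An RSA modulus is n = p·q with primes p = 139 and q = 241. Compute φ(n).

33120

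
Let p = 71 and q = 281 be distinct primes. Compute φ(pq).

φ(pq) = (p−1)(q−1) = 70 · 280 = 19600.

19600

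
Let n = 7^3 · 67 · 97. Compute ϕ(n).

1862784

φ(2229157) = 2229157 · (1 − 1/7) · (1 − 1/67) · (1 − 1/97)
       = 2229157 · 38016/45493 = 1862784.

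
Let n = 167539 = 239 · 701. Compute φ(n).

166600

φ(239) = 239 − 1 = 238.
φ(701) = 701 − 1 = 700.
Multiply: 238 · 700 = 166600.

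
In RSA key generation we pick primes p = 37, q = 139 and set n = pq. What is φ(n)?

4968

φ(pq) = (p−1)(q−1) = 36 · 138 = 4968.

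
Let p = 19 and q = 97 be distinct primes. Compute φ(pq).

For distinct primes, φ(pq) = (p−1)(q−1) = 18 × 96 = 1728.

1728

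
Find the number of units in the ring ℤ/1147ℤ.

1147 = 31 · 37.
φ(1147) = 1147 · (1 − 1/31) · (1 − 1/37)
       = 1147 · 1080/1147 = 1080.

1080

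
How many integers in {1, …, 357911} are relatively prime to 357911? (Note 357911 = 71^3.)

352870

φ(71^3) = 71^2·(71−1) = 5041·70 = 352870.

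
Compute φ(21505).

14080

Factor 21505: 21505 = 5 × 11 × 17 × 23.
φ(21505) = 21505 · (1 − 1/5) · (1 − 1/11) · (1 − 1/17) · (1 − 1/23)
       = 21505 · 14080/21505 = 14080.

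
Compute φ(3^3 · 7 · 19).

φ(3^3) = 3^2·(3−1) = 9·2 = 18.
φ(7) = 7 − 1 = 6.
φ(19) = 19 − 1 = 18.
φ(3591) = 18 × 6 × 18 = 1944.

1944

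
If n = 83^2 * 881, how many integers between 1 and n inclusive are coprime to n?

φ(6069209) = 6069209 · (1 − 1/83) · (1 − 1/881)
       = 6069209 · 72160/73123 = 5989280.

5989280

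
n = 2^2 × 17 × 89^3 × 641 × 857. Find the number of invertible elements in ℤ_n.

12219864842240

φ(26334057777604) = 26334057777604 · (1 − 1/2) · (1 − 1/17) · (1 − 1/89) · (1 − 1/641) · (1 − 1/857)
       = 26334057777604 · 771358720/1662293762 = 12219864842240.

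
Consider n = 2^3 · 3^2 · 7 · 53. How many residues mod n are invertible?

7488

φ(26712) = 26712 · (1 − 1/2) · (1 − 1/3) · (1 − 1/7) · (1 − 1/53)
       = 26712 · 624/2226 = 7488.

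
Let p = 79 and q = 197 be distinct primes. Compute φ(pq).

15288

φ(15563) = 15563 · (1 − 1/79) · (1 − 1/197)
       = 15563 · 15288/15563 = 15288.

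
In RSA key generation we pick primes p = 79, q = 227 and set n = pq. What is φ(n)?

φ(79) = 79 − 1 = 78.
φ(227) = 227 − 1 = 226.
Multiply: 78 · 226 = 17628.

17628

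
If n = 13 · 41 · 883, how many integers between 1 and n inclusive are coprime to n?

423360

φ(470639) = 470639 · (1 − 1/13) · (1 − 1/41) · (1 − 1/883)
       = 470639 · 423360/470639 = 423360.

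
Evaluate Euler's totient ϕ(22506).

6600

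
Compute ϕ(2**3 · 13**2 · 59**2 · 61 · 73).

9224616960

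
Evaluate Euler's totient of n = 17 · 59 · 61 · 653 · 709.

25702778880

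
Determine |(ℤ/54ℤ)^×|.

54 = 2 × 3^3.
φ(2) = 2 − 1 = 1.
φ(3^3) = 3^2·(3−1) = 9·2 = 18.
Since φ is multiplicative, φ(54) = 1 · 18 = 18.

18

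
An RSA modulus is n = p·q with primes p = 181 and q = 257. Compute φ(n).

46080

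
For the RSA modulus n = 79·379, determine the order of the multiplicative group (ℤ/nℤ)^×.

29484

For distinct primes, φ(pq) = (p−1)(q−1) = 78 × 378 = 29484.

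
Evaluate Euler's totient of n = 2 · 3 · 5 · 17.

φ(2) = 2 − 1 = 1.
φ(3) = 3 − 1 = 2.
φ(5) = 5 − 1 = 4.
φ(17) = 17 − 1 = 16.
Since φ is multiplicative, φ(510) = 1 · 2 · 4 · 16 = 128.

128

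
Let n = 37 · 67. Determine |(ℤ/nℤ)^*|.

φ(37) = 37 − 1 = 36.
φ(67) = 67 − 1 = 66.
Since φ is multiplicative, φ(2479) = 36 · 66 = 2376.

2376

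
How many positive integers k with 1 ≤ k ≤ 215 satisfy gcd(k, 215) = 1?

First factor: 215 = 5 · 43.
φ(5) = 5 − 1 = 4.
φ(43) = 43 − 1 = 42.
Since φ is multiplicative, φ(215) = 4 · 42 = 168.

168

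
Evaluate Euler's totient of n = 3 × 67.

132

φ(3) = 3 − 1 = 2.
φ(67) = 67 − 1 = 66.
Since φ is multiplicative, φ(201) = 2 · 66 = 132.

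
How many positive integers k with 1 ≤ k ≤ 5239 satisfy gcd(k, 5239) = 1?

Factor 5239: 5239 = 13^2 * 31.
φ(13^2) = 13^2 − 13^1 = 169 − 13 = 156.
φ(31) = 31 − 1 = 30.
Multiply: 156 · 30 = 4680.

4680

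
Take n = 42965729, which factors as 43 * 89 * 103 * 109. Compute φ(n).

φ(43) = 43 − 1 = 42.
φ(89) = 89 − 1 = 88.
φ(103) = 103 − 1 = 102.
φ(109) = 109 − 1 = 108.
φ(42965729) = 42 × 88 × 102 × 108 = 40715136.

40715136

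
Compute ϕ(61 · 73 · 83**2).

29401920

φ(30676717) = 30676717 · (1 − 1/61) · (1 − 1/73) · (1 − 1/83)
       = 30676717 · 354240/369599 = 29401920.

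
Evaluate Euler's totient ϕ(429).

240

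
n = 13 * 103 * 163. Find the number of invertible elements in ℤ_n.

198288

φ(13) = 13 − 1 = 12.
φ(103) = 103 − 1 = 102.
φ(163) = 163 − 1 = 162.
φ(218257) = 12 × 102 × 162 = 198288.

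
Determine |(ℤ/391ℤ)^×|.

352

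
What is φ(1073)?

First factor: 1073 = 29 × 37.
φ(29) = 29 − 1 = 28.
φ(37) = 37 − 1 = 36.
Since φ is multiplicative, φ(1073) = 28 · 36 = 1008.

1008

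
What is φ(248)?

120

Factor 248: 248 = 2^3 · 31.
φ(2^3) = 2^3 − 2^2 = 8 − 4 = 4.
φ(31) = 31 − 1 = 30.
Since φ is multiplicative, φ(248) = 4 · 30 = 120.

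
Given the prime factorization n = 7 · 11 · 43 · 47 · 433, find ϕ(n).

50077440

φ(67382161) = 67382161 · (1 − 1/7) · (1 − 1/11) · (1 − 1/43) · (1 − 1/47) · (1 − 1/433)
       = 67382161 · 50077440/67382161 = 50077440.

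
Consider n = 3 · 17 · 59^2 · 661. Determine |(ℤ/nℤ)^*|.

72272640

φ(117347991) = 117347991 · (1 − 1/3) · (1 − 1/17) · (1 − 1/59) · (1 − 1/661)
       = 117347991 · 1224960/1988949 = 72272640.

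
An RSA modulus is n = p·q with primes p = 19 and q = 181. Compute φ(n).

3240

φ(3439) = 3439 · (1 − 1/19) · (1 − 1/181)
       = 3439 · 3240/3439 = 3240.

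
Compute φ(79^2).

φ(79^2) = 79^1·(79−1) = 79·78 = 6162.

6162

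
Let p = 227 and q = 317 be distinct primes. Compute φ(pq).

71416

For distinct primes, φ(pq) = (p−1)(q−1) = 226 × 316 = 71416.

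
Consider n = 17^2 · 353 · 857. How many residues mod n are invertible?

81956864

φ(17^2) = 17^1·(17−1) = 17·16 = 272.
φ(353) = 353 − 1 = 352.
φ(857) = 857 − 1 = 856.
φ(87428569) = 272 × 352 × 856 = 81956864.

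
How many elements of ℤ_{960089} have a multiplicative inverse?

803088

960089 = 13^3 * 19 * 23.
φ(960089) = 960089 · (1 − 1/13) · (1 − 1/19) · (1 − 1/23)
       = 960089 · 4752/5681 = 803088.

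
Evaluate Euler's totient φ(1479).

896

1479 = 3 · 17 · 29.
φ(3) = 3 − 1 = 2.
φ(17) = 17 − 1 = 16.
φ(29) = 29 − 1 = 28.
Since φ is multiplicative, φ(1479) = 2 · 16 · 28 = 896.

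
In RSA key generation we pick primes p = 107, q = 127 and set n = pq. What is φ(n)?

φ(n) = (p − 1)(q − 1) = (107−1)(127−1) = 106·126 = 13356.

13356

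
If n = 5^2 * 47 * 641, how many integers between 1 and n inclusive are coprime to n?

588800

φ(753175) = 753175 · (1 − 1/5) · (1 − 1/47) · (1 − 1/641)
       = 753175 · 117760/150635 = 588800.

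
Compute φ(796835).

796835 = 5 × 13**2 × 23 × 41.
φ(5) = 5 − 1 = 4.
φ(13^2) = 13^1·(13−1) = 13·12 = 156.
φ(23) = 23 − 1 = 22.
φ(41) = 41 − 1 = 40.
Multiply: 4 · 156 · 22 · 40 = 549120.

549120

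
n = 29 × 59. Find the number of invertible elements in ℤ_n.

φ(29) = 29 − 1 = 28.
φ(59) = 59 − 1 = 58.
Since φ is multiplicative, φ(1711) = 28 · 58 = 1624.

1624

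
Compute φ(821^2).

φ(821^2) = 821^1·(821−1) = 821·820 = 673220.

673220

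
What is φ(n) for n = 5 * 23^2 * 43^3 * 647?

φ(5) = 5 − 1 = 4.
φ(23^2) = 23^1·(23−1) = 23·22 = 506.
φ(43^3) = 43^3 − 43^2 = 79507 − 1849 = 77658.
φ(647) = 647 − 1 = 646.
Since φ is multiplicative, φ(136061521705) = 4 · 506 · 77658 · 646 = 101538145632.

101538145632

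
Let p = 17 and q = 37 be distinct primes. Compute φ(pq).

φ(pq) = (p−1)(q−1) = 16 · 36 = 576.

576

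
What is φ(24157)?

24157 = 7^2 · 17 · 29.
φ(7^2) = 7^1·(7−1) = 7·6 = 42.
φ(17) = 17 − 1 = 16.
φ(29) = 29 − 1 = 28.
φ(24157) = 42 × 16 × 28 = 18816.

18816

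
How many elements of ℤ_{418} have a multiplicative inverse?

180

418 = 2 * 11 * 19.
φ(418) = 418 · (1 − 1/2) · (1 − 1/11) · (1 − 1/19)
       = 418 · 180/418 = 180.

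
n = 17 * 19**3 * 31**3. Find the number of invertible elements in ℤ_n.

φ(3473719973) = 3473719973 · (1 − 1/17) · (1 − 1/19) · (1 − 1/31)
       = 3473719973 · 8640/10013 = 2997397440.

2997397440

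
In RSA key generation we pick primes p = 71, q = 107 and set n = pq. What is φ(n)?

7420

φ(71) = 71 − 1 = 70.
φ(107) = 107 − 1 = 106.
φ(7597) = 70 × 106 = 7420.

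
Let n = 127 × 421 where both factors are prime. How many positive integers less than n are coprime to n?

52920

φ(53467) = 53467 · (1 − 1/127) · (1 − 1/421)
       = 53467 · 52920/53467 = 52920.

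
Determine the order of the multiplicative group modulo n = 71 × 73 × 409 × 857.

1760209920

φ(1816708879) = 1816708879 · (1 − 1/71) · (1 − 1/73) · (1 − 1/409) · (1 − 1/857)
       = 1816708879 · 1760209920/1816708879 = 1760209920.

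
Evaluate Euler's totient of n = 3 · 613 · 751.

φ(1381089) = 1381089 · (1 − 1/3) · (1 − 1/613) · (1 − 1/751)
       = 1381089 · 918000/1381089 = 918000.

918000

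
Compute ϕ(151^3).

φ(3442951) = 3442951 · (1 − 1/151)
       = 3442951 · 150/151 = 3420150.

3420150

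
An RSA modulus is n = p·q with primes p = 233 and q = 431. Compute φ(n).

φ(pq) = (p−1)(q−1) = 232 · 430 = 99760.

99760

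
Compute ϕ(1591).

Prime factorization: 1591 = 37 · 43.
φ(37) = 37 − 1 = 36.
φ(43) = 43 − 1 = 42.
Since φ is multiplicative, φ(1591) = 36 · 42 = 1512.

1512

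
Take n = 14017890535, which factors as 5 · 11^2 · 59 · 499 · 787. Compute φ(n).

φ(5) = 5 − 1 = 4.
φ(11^2) = 11^1·(11−1) = 11·10 = 110.
φ(59) = 59 − 1 = 58.
φ(499) = 499 − 1 = 498.
φ(787) = 787 − 1 = 786.
Since φ is multiplicative, φ(14017890535) = 4 · 110 · 58 · 498 · 786 = 9989242560.

9989242560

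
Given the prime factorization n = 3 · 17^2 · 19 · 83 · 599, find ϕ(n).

480160512

φ(818988141) = 818988141 · (1 − 1/3) · (1 − 1/17) · (1 − 1/19) · (1 − 1/83) · (1 − 1/599)
       = 818988141 · 28244736/48175773 = 480160512.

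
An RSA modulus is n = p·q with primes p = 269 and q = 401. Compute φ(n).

For distinct primes, φ(pq) = (p−1)(q−1) = 268 × 400 = 107200.

107200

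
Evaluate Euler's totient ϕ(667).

First factor: 667 = 23 × 29.
φ(667) = 667 · (1 − 1/23) · (1 − 1/29)
       = 667 · 616/667 = 616.

616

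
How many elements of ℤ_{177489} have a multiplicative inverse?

Factor 177489: 177489 = 3^2 · 13 · 37 · 41.
φ(177489) = 177489 · (1 − 1/3) · (1 − 1/13) · (1 − 1/37) · (1 − 1/41)
       = 177489 · 34560/59163 = 103680.

103680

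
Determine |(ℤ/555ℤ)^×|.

288

Factor 555: 555 = 3 · 5 · 37.
φ(555) = 555 · (1 − 1/3) · (1 − 1/5) · (1 − 1/37)
       = 555 · 288/555 = 288.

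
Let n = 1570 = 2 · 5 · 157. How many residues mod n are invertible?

624

φ(2) = 2 − 1 = 1.
φ(5) = 5 − 1 = 4.
φ(157) = 157 − 1 = 156.
Since φ is multiplicative, φ(1570) = 1 · 4 · 156 = 624.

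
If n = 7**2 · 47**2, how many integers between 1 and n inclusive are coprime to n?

φ(7^2) = 7^1·(7−1) = 7·6 = 42.
φ(47^2) = 47^1·(47−1) = 47·46 = 2162.
φ(108241) = 42 × 2162 = 90804.

90804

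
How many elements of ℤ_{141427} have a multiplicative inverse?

110880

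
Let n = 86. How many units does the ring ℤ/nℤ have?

Factor 86: 86 = 2 * 43.
φ(2) = 2 − 1 = 1.
φ(43) = 43 − 1 = 42.
Multiply: 1 · 42 = 42.

42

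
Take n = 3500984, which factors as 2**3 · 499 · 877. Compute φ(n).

φ(3500984) = 3500984 · (1 − 1/2) · (1 − 1/499) · (1 − 1/877)
       = 3500984 · 436248/875246 = 1744992.

1744992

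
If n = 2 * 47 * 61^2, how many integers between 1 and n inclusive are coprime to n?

168360

φ(349774) = 349774 · (1 − 1/2) · (1 − 1/47) · (1 − 1/61)
       = 349774 · 2760/5734 = 168360.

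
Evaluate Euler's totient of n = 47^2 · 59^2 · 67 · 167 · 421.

34043719913280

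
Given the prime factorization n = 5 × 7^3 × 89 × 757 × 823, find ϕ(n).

φ(5) = 5 − 1 = 4.
φ(7^3) = 7^2·(7−1) = 49·6 = 294.
φ(89) = 89 − 1 = 88.
φ(757) = 757 − 1 = 756.
φ(823) = 823 − 1 = 822.
Since φ is multiplicative, φ(95093283985) = 4 · 294 · 88 · 756 · 822 = 64310754816.

64310754816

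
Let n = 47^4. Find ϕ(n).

4775858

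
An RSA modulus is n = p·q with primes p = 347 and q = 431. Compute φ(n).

φ(149557) = 149557 · (1 − 1/347) · (1 − 1/431)
       = 149557 · 148780/149557 = 148780.

148780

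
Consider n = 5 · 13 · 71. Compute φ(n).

3360

φ(5) = 5 − 1 = 4.
φ(13) = 13 − 1 = 12.
φ(71) = 71 − 1 = 70.
Since φ is multiplicative, φ(4615) = 4 · 12 · 70 = 3360.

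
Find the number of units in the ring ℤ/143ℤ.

First factor: 143 = 11 × 13.
φ(143) = 143 · (1 − 1/11) · (1 − 1/13)
       = 143 · 120/143 = 120.

120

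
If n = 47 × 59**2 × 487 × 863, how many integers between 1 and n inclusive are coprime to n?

φ(47) = 47 − 1 = 46.
φ(59^2) = 59^1·(59−1) = 59·58 = 3422.
φ(487) = 487 − 1 = 486.
φ(863) = 863 − 1 = 862.
Since φ is multiplicative, φ(68760913567) = 46 · 3422 · 486 · 862 = 65944923984.

65944923984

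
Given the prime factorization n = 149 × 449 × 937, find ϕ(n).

φ(62686237) = 62686237 · (1 − 1/149) · (1 − 1/449) · (1 − 1/937)
       = 62686237 · 62060544/62686237 = 62060544.

62060544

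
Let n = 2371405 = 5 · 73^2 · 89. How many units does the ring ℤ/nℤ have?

1850112

φ(2371405) = 2371405 · (1 − 1/5) · (1 − 1/73) · (1 − 1/89)
       = 2371405 · 25344/32485 = 1850112.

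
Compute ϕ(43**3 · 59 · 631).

2837623320

φ(2959966103) = 2959966103 · (1 − 1/43) · (1 − 1/59) · (1 − 1/631)
       = 2959966103 · 1534680/1600847 = 2837623320.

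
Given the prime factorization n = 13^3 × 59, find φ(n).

117624

φ(129623) = 129623 · (1 − 1/13) · (1 − 1/59)
       = 129623 · 696/767 = 117624.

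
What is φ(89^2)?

7832

φ(7921) = 7921 · (1 − 1/89)
       = 7921 · 88/89 = 7832.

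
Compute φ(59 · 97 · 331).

1837440

φ(59) = 59 − 1 = 58.
φ(97) = 97 − 1 = 96.
φ(331) = 331 − 1 = 330.
Multiply: 58 · 96 · 330 = 1837440.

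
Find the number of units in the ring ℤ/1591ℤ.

First factor: 1591 = 37 · 43.
φ(37) = 37 − 1 = 36.
φ(43) = 43 − 1 = 42.
Since φ is multiplicative, φ(1591) = 36 · 42 = 1512.

1512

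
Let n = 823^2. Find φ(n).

676506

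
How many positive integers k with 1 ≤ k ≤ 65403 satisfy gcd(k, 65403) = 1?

39312

Factor 65403: 65403 = 3**2 · 13**2 · 43.
φ(65403) = 65403 · (1 − 1/3) · (1 − 1/13) · (1 − 1/43)
       = 65403 · 1008/1677 = 39312.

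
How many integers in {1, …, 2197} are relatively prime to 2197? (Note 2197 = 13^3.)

φ(2197) = 2197 · (1 − 1/13)
       = 2197 · 12/13 = 2028.

2028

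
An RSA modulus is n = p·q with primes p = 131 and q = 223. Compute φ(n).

φ(131) = 131 − 1 = 130.
φ(223) = 223 − 1 = 222.
Since φ is multiplicative, φ(29213) = 130 · 222 = 28860.

28860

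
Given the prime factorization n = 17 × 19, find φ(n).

288

φ(17) = 17 − 1 = 16.
φ(19) = 19 − 1 = 18.
Since φ is multiplicative, φ(323) = 16 · 18 = 288.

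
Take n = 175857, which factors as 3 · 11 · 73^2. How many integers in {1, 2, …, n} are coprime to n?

φ(3) = 3 − 1 = 2.
φ(11) = 11 − 1 = 10.
φ(73^2) = 73^2 − 73^1 = 5329 − 73 = 5256.
Since φ is multiplicative, φ(175857) = 2 · 10 · 5256 = 105120.

105120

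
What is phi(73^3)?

φ(389017) = 389017 · (1 − 1/73)
       = 389017 · 72/73 = 383688.

383688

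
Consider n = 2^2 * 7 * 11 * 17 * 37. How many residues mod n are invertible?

69120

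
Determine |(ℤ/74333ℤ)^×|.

60480

74333 = 7^2 · 37 · 41.
φ(7^2) = 7^1·(7−1) = 7·6 = 42.
φ(37) = 37 − 1 = 36.
φ(41) = 41 − 1 = 40.
φ(74333) = 42 × 36 × 40 = 60480.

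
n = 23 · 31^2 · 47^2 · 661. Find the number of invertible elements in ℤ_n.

29194783200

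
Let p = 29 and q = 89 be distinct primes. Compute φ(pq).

φ(n) = (p − 1)(q − 1) = (29−1)(89−1) = 28·88 = 2464.

2464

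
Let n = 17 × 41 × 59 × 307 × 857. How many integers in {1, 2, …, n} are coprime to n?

9723064320

φ(17) = 17 − 1 = 16.
φ(41) = 41 − 1 = 40.
φ(59) = 59 − 1 = 58.
φ(307) = 307 − 1 = 306.
φ(857) = 857 − 1 = 856.
Since φ is multiplicative, φ(10819420177) = 16 · 40 · 58 · 306 · 856 = 9723064320.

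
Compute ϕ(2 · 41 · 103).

φ(8446) = 8446 · (1 − 1/2) · (1 − 1/41) · (1 − 1/103)
       = 8446 · 4080/8446 = 4080.

4080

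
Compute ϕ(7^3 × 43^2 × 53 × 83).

φ(2789876593) = 2789876593 · (1 − 1/7) · (1 − 1/43) · (1 − 1/53) · (1 − 1/83)
       = 2789876593 · 1074528/1324099 = 2264030496.

2264030496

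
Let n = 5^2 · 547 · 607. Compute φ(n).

6617520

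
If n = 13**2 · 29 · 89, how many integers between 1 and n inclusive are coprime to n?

φ(436189) = 436189 · (1 − 1/13) · (1 − 1/29) · (1 − 1/89)
       = 436189 · 29568/33553 = 384384.

384384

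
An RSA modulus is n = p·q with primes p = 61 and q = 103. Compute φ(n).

6120

φ(n) = (p − 1)(q − 1) = (61−1)(103−1) = 60·102 = 6120.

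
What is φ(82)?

82 = 2 × 41.
φ(82) = 82 · (1 − 1/2) · (1 − 1/41)
       = 82 · 40/82 = 40.

40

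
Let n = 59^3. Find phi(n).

201898

φ(59^3) = 59^3 − 59^2 = 205379 − 3481 = 201898.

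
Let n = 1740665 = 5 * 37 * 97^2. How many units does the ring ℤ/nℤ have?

1340928

φ(5) = 5 − 1 = 4.
φ(37) = 37 − 1 = 36.
φ(97^2) = 97^2 − 97^1 = 9409 − 97 = 9312.
Since φ is multiplicative, φ(1740665) = 4 · 36 · 9312 = 1340928.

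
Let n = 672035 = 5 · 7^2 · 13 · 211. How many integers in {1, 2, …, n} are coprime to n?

423360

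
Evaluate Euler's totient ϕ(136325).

Factor 136325: 136325 = 5**2 · 7 · 19 · 41.
φ(136325) = 136325 · (1 − 1/5) · (1 − 1/7) · (1 − 1/19) · (1 − 1/41)
       = 136325 · 17280/27265 = 86400.

86400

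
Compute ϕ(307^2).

93942

φ(94249) = 94249 · (1 − 1/307)
       = 94249 · 306/307 = 93942.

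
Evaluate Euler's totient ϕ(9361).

9361 = 11 · 23 · 37.
φ(9361) = 9361 · (1 − 1/11) · (1 − 1/23) · (1 − 1/37)
       = 9361 · 7920/9361 = 7920.

7920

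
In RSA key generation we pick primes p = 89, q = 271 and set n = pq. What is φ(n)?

23760

φ(24119) = 24119 · (1 − 1/89) · (1 − 1/271)
       = 24119 · 23760/24119 = 23760.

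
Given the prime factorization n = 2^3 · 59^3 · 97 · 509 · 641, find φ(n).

φ(2^3) = 2^3 − 2^2 = 8 − 4 = 4.
φ(59^3) = 59^3 − 59^2 = 205379 − 3481 = 201898.
φ(97) = 97 − 1 = 96.
φ(509) = 509 − 1 = 508.
φ(641) = 641 − 1 = 640.
Since φ is multiplicative, φ(51998829537976) = 4 · 201898 · 96 · 508 · 640 = 25206173859840.

25206173859840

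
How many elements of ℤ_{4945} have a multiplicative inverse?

Factor 4945: 4945 = 5 · 23 · 43.
φ(5) = 5 − 1 = 4.
φ(23) = 23 − 1 = 22.
φ(43) = 43 − 1 = 42.
Since φ is multiplicative, φ(4945) = 4 · 22 · 42 = 3696.

3696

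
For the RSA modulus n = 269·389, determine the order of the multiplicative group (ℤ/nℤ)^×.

103984

φ(n) = (p − 1)(q − 1) = (269−1)(389−1) = 268·388 = 103984.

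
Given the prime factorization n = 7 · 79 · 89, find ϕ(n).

φ(7) = 7 − 1 = 6.
φ(79) = 79 − 1 = 78.
φ(89) = 89 − 1 = 88.
φ(49217) = 6 × 78 × 88 = 41184.

41184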